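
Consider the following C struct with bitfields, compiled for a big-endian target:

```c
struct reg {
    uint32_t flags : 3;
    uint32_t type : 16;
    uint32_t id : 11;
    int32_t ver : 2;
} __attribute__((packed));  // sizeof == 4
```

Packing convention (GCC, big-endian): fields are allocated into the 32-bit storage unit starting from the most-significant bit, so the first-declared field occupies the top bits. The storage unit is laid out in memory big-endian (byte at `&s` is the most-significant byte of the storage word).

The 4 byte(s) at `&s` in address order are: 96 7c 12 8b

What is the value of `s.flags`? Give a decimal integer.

4

[0]=0x96 [1]=0x7c [2]=0x12 [3]=0x8b (big-endian) → word 0x967c128b
flags [29+:3] = (word>>29) & 0x7 = 4  ←
type [13+:16] = (word>>13) & 0xffff = 46048
id [2+:11] = (word>>2) & 0x7ff = 1186
ver [0+:2] = (word>>0) & 0x3 = 3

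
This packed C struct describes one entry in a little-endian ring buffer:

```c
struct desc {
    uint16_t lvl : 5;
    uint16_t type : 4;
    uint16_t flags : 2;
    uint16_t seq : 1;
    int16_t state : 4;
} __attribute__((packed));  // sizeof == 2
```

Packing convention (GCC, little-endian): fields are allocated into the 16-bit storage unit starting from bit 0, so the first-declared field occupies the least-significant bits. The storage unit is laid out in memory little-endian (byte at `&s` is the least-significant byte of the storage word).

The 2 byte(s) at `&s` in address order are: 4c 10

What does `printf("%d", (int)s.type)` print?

2

[0]=0x4c [1]=0x10 (little-endian) → word 0x104c
lvl [0+:5] = (word>>0) & 0x1f = 12
type [5+:4] = (word>>5) & 0xf = 2  ←
flags [9+:2] = (word>>9) & 0x3 = 0
seq [11+:1] = (word>>11) & 0x1 = 0
state [12+:4] = (word>>12) & 0xf = 1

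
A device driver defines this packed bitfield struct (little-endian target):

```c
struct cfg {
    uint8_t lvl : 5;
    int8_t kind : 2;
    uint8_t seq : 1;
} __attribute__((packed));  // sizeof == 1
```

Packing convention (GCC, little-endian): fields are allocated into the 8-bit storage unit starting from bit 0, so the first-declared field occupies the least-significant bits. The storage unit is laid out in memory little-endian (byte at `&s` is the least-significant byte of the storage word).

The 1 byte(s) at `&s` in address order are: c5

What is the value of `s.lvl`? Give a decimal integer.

5

[0]=0xc5 (little-endian) → word 0xc5
lvl:5 @ bit 0 → (0xc5>>0)&0x1f = 0x5  ←
kind:2 @ bit 5 → (0xc5>>5)&0x3 = 0x2
seq:1 @ bit 7 → (0xc5>>7)&0x1 = 0x1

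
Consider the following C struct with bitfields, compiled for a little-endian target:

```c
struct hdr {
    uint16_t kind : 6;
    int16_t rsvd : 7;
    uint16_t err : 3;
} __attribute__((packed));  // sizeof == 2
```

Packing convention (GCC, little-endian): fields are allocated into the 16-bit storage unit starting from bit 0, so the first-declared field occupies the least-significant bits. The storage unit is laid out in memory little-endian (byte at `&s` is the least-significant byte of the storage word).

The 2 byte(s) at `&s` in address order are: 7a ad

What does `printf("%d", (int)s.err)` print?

[0]=0x7a [1]=0xad (little-endian) → word 0xad7a
kind:6 @ bit 0 → (0xad7a>>0)&0x3f = 0x3a
rsvd:7 @ bit 6 → (0xad7a>>6)&0x7f = 0x35
err:3 @ bit 13 → (0xad7a>>13)&0x7 = 0x5  ←

5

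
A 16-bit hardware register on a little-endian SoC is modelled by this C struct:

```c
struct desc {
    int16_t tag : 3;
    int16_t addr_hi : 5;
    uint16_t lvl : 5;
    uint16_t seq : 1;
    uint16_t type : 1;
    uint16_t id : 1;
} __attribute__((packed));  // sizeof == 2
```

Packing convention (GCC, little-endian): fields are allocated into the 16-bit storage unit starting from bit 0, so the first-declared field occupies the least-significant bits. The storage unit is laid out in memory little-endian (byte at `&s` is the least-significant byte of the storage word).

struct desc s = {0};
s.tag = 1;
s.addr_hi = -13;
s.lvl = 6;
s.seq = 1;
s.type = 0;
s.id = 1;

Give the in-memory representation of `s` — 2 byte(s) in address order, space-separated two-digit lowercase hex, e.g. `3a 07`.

tag (3b) val=1 bits=0x1 at bit 0: 0x0001
addr_hi (5b) val=-13 bits=0x13 at bit 3: 0x0099
lvl (5b) val=6 bits=0x6 at bit 8: 0x0699
seq (1b) val=1 bits=0x1 at bit 13: 0x2699
type (1b) val=0 bits=0x0 at bit 14: 0x2699
id (1b) val=1 bits=0x1 at bit 15: 0xa699
word = 0xa699 → little-endian bytes:
  [0]=0x99  [1]=0xa6

99 a6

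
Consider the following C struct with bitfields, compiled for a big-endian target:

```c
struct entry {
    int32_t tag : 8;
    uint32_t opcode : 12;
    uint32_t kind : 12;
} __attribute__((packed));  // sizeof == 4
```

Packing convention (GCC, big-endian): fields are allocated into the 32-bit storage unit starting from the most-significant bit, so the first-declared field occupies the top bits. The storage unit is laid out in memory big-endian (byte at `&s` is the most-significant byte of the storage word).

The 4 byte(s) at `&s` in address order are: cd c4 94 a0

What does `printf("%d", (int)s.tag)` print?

[0]=0xcd [1]=0xc4 [2]=0x94 [3]=0xa0 (big-endian) → word 0xcdc494a0
tag:8 @ bit 24 → (0xcdc494a0>>24)&0xff = 0xcd  ←
opcode:12 @ bit 12 → (0xcdc494a0>>12)&0xfff = 0xc49
kind:12 @ bit 0 → (0xcdc494a0>>0)&0xfff = 0x4a0
tag signed 8b, MSB=1: 205 - 256 = -51

-51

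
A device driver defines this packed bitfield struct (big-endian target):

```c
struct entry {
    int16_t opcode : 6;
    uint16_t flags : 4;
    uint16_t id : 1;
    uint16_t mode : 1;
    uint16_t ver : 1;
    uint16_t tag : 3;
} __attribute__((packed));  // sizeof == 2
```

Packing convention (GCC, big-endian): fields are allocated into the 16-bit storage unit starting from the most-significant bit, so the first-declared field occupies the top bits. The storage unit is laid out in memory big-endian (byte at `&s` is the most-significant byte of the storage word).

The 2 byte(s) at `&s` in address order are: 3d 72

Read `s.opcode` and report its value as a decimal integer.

[0]=0x3d [1]=0x72 (big-endian) → word 0x3d72
opcode [10+:6] = (word>>10) & 0x3f = 15  ←
flags [6+:4] = (word>>6) & 0xf = 5
id [5+:1] = (word>>5) & 0x1 = 1
mode [4+:1] = (word>>4) & 0x1 = 1
ver [3+:1] = (word>>3) & 0x1 = 0
tag [0+:3] = (word>>0) & 0x7 = 2
opcode signed 6b, MSB=0: value = 15

15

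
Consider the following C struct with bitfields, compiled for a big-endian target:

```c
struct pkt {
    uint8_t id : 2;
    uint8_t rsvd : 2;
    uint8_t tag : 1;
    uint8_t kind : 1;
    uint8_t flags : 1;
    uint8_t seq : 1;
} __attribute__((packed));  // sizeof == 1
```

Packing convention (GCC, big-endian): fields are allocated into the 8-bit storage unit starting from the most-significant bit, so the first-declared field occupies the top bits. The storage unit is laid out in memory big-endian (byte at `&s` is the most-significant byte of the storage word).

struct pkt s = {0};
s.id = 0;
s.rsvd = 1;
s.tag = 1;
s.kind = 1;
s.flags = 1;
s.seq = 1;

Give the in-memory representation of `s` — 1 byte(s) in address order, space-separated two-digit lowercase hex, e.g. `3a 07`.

id:2 = 0 → 0x0 << 6 → word 0x00
rsvd:2 = 1 → 0x1 << 4 → word 0x10
tag:1 = 1 → 0x1 << 3 → word 0x18
kind:1 = 1 → 0x1 << 2 → word 0x1c
flags:1 = 1 → 0x1 << 1 → word 0x1e
seq:1 = 1 → 0x1 << 0 → word 0x1f
word = 0x1f → big-endian bytes:
  [0]=0x1f

1f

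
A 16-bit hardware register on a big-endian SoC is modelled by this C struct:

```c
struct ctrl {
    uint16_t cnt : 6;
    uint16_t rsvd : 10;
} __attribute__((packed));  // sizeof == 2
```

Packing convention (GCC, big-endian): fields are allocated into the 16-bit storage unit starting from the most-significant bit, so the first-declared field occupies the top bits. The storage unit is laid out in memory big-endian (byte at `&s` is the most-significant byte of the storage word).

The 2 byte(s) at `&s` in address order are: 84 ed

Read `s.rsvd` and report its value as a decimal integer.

[0]=0x84 [1]=0xed (big-endian) → word 0x84ed
cnt [10+:6] = (word>>10) & 0x3f = 33
rsvd [0+:10] = (word>>0) & 0x3ff = 237  ←

237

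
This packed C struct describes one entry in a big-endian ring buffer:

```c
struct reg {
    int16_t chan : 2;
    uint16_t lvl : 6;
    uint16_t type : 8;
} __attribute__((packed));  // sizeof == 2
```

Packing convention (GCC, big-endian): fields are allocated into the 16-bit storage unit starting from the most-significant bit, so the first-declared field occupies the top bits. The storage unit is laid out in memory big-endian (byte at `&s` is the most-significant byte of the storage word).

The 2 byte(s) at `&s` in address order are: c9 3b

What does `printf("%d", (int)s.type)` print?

59

[0]=0xc9 [1]=0x3b (big-endian) → word 0xc93b
chan [14+:2] = (word>>14) & 0x3 = 3
lvl [8+:6] = (word>>8) & 0x3f = 9
type [0+:8] = (word>>0) & 0xff = 59  ←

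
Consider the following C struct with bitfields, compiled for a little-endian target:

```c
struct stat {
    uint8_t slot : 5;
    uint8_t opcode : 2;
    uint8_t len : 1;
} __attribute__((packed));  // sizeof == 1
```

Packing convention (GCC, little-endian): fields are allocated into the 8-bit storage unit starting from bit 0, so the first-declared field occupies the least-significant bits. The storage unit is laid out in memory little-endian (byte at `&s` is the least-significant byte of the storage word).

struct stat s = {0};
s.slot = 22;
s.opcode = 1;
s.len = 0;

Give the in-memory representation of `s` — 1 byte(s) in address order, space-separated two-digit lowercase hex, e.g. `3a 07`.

36

slot (5b) val=22 bits=0x16 at bit 0: 0x16
opcode (2b) val=1 bits=0x1 at bit 5: 0x36
len (1b) val=0 bits=0x0 at bit 7: 0x36
word = 0x36 → little-endian bytes:
  [0]=0x36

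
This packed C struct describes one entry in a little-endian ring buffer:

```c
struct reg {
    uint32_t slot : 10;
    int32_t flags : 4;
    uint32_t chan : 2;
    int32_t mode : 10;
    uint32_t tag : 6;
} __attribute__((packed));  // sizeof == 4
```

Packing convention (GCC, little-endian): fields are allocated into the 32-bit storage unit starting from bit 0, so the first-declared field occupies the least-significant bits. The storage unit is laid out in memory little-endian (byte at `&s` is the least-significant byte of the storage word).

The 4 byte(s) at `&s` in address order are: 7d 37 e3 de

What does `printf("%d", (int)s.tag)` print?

55

[0]=0x7d [1]=0x37 [2]=0xe3 [3]=0xde (little-endian) → word 0xdee3377d
slot [0+:10] = (word>>0) & 0x3ff = 893
flags [10+:4] = (word>>10) & 0xf = 13
chan [14+:2] = (word>>14) & 0x3 = 0
mode [16+:10] = (word>>16) & 0x3ff = 739
tag [26+:6] = (word>>26) & 0x3f = 55  ←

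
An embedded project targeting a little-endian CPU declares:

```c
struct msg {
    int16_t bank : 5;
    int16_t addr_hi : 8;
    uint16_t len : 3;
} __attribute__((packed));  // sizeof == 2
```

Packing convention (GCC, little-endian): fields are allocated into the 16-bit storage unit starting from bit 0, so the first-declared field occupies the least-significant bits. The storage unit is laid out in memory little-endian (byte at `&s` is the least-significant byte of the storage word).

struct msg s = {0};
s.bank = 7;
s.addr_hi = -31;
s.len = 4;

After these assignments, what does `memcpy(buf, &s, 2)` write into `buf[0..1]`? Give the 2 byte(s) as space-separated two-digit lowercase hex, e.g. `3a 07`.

[0+:5] bank=7 & 0x1f = 0x7; word=0x0007
[5+:8] addr_hi=-31 & 0xff = 0xe1; word=0x1c27
[13+:3] len=4 & 0x7 = 0x4; word=0x9c27
word = 0x9c27 → little-endian bytes:
  [0]=0x27  [1]=0x9c

27 9c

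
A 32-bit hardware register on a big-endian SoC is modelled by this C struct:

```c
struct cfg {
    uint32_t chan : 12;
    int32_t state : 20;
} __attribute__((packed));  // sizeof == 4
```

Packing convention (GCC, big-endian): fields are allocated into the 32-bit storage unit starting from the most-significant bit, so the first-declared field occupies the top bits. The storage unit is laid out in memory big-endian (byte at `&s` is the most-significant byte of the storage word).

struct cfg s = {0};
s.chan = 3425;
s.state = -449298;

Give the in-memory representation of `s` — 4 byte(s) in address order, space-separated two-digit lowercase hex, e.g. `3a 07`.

d6 19 24 ee

chan (12b) val=3425 bits=0xd61 at bit 20: 0xd6100000
state (20b) val=-449298 bits=0x924ee at bit 0: 0xd61924ee
word = 0xd61924ee → big-endian bytes:
  [0]=0xd6  [1]=0x19  [2]=0x24  [3]=0xee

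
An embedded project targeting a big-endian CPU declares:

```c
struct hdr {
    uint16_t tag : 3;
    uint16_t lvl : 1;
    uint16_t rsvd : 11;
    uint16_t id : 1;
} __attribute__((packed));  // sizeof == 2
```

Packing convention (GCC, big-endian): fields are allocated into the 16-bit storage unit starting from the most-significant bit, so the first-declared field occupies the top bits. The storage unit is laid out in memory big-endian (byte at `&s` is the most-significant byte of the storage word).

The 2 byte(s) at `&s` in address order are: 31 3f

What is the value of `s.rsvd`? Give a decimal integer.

[0]=0x31 [1]=0x3f (big-endian) → word 0x313f
tag [13+:3] = (word>>13) & 0x7 = 1
lvl [12+:1] = (word>>12) & 0x1 = 1
rsvd [1+:11] = (word>>1) & 0x7ff = 159  ←
id [0+:1] = (word>>0) & 0x1 = 1

159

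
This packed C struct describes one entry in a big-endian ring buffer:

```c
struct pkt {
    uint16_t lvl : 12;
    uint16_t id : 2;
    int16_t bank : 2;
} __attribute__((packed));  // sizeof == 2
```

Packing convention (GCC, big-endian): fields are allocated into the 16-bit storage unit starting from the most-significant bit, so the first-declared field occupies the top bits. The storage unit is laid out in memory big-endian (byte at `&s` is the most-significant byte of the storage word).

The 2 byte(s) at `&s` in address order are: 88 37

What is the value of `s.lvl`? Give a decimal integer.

[0]=0x88 [1]=0x37 (big-endian) → word 0x8837
lvl [4+:12] = (word>>4) & 0xfff = 2179  ←
id [2+:2] = (word>>2) & 0x3 = 1
bank [0+:2] = (word>>0) & 0x3 = 3

2179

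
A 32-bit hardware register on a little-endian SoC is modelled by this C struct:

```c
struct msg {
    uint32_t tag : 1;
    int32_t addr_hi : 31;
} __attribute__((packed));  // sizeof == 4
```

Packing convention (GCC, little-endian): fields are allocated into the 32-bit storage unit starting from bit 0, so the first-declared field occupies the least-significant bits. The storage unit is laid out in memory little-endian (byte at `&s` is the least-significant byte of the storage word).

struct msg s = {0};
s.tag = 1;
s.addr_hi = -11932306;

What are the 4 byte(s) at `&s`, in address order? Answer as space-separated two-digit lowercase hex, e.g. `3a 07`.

tag:1 = 1 → 0x1 << 0 → word 0x00000001
addr_hi:31 = -11932306 → 0x7f49ed6e << 1 → word 0xfe93dadd
word = 0xfe93dadd → little-endian bytes:
  [0]=0xdd  [1]=0xda  [2]=0x93  [3]=0xfe

dd da 93 fe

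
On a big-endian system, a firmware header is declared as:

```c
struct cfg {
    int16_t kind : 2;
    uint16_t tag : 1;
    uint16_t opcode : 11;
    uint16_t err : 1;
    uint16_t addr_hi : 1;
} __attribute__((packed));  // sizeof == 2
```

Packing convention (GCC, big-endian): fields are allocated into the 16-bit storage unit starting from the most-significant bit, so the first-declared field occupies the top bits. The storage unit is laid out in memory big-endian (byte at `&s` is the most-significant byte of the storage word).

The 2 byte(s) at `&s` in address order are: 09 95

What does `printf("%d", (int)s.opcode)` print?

[0]=0x09 [1]=0x95 (big-endian) → word 0x0995
kind:2 @ bit 14 → (0x0995>>14)&0x3 = 0x0
tag:1 @ bit 13 → (0x0995>>13)&0x1 = 0x0
opcode:11 @ bit 2 → (0x0995>>2)&0x7ff = 0x265  ←
err:1 @ bit 1 → (0x0995>>1)&0x1 = 0x0
addr_hi:1 @ bit 0 → (0x0995>>0)&0x1 = 0x1

613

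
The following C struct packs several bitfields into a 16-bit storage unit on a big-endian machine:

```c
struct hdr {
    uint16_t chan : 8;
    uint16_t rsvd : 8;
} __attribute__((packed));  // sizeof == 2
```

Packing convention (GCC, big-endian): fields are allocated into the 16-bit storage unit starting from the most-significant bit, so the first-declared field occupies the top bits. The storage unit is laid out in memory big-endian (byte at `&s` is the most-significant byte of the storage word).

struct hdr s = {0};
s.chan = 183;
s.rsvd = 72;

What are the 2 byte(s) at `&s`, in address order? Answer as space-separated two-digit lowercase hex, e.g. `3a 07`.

b7 48

chan (8b) val=183 bits=0xb7 at bit 8: 0xb700
rsvd (8b) val=72 bits=0x48 at bit 0: 0xb748
word = 0xb748 → big-endian bytes:
  [0]=0xb7  [1]=0x48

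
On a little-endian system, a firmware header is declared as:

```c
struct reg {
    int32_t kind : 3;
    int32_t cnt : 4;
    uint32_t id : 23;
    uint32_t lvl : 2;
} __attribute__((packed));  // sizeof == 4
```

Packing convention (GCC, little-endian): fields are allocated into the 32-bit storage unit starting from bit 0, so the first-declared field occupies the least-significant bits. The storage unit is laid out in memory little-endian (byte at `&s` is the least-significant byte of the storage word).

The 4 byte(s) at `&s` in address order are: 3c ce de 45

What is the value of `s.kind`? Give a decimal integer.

-4

[0]=0x3c [1]=0xce [2]=0xde [3]=0x45 (little-endian) → word 0x45dece3c
kind:3 @ bit 0 → (0x45dece3c>>0)&0x7 = 0x4  ←
cnt:4 @ bit 3 → (0x45dece3c>>3)&0xf = 0x7
id:23 @ bit 7 → (0x45dece3c>>7)&0x7fffff = 0xbbd9c
lvl:2 @ bit 30 → (0x45dece3c>>30)&0x3 = 0x1
kind signed 3b, MSB=1: 4 - 8 = -4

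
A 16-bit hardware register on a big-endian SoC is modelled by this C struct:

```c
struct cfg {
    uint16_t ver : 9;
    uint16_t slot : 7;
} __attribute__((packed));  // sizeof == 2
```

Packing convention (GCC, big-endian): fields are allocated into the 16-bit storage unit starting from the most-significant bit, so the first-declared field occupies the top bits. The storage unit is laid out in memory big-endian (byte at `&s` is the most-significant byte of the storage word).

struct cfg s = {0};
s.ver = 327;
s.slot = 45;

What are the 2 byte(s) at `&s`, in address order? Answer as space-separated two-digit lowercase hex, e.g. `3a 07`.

[7+:9] ver=327 & 0x1ff = 0x147; word=0xa380
[0+:7] slot=45 & 0x7f = 0x2d; word=0xa3ad
word = 0xa3ad → big-endian bytes:
  [0]=0xa3  [1]=0xad

a3 ad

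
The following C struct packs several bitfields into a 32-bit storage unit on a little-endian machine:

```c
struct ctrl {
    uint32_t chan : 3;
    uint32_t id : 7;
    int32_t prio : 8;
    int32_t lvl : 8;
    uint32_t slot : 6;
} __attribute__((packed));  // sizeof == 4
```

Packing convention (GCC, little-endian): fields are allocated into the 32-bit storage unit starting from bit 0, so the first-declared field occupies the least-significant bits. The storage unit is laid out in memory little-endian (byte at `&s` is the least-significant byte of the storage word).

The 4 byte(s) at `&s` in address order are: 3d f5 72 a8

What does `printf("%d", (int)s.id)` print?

[0]=0x3d [1]=0xf5 [2]=0x72 [3]=0xa8 (little-endian) → word 0xa872f53d
chan [0+:3] = (word>>0) & 0x7 = 5
id [3+:7] = (word>>3) & 0x7f = 39  ←
prio [10+:8] = (word>>10) & 0xff = 189
lvl [18+:8] = (word>>18) & 0xff = 28
slot [26+:6] = (word>>26) & 0x3f = 42

39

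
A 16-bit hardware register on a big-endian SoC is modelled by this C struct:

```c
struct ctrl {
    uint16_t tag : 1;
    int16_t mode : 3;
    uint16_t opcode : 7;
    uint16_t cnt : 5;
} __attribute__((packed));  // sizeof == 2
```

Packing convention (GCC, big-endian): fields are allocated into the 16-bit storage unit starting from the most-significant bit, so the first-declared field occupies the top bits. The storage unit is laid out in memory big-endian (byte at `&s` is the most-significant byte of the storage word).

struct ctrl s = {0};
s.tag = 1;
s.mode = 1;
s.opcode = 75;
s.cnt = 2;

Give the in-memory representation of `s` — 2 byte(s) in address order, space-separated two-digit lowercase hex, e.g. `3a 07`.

99 62

tag (1b) val=1 bits=0x1 at bit 15: 0x8000
mode (3b) val=1 bits=0x1 at bit 12: 0x9000
opcode (7b) val=75 bits=0x4b at bit 5: 0x9960
cnt (5b) val=2 bits=0x2 at bit 0: 0x9962
word = 0x9962 → big-endian bytes:
  [0]=0x99  [1]=0x62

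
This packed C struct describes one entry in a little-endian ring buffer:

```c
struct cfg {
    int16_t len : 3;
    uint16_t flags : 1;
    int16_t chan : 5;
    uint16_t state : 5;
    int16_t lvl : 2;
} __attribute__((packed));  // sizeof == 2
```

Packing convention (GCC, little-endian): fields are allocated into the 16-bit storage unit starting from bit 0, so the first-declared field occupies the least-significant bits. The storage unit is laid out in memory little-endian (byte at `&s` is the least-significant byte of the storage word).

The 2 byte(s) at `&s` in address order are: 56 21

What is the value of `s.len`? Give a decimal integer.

[0]=0x56 [1]=0x21 (little-endian) → word 0x2156
len [0+:3] = (word>>0) & 0x7 = 6  ←
flags [3+:1] = (word>>3) & 0x1 = 0
chan [4+:5] = (word>>4) & 0x1f = 21
state [9+:5] = (word>>9) & 0x1f = 16
lvl [14+:2] = (word>>14) & 0x3 = 0
len signed 3b, MSB=1: 6 - 8 = -2

-2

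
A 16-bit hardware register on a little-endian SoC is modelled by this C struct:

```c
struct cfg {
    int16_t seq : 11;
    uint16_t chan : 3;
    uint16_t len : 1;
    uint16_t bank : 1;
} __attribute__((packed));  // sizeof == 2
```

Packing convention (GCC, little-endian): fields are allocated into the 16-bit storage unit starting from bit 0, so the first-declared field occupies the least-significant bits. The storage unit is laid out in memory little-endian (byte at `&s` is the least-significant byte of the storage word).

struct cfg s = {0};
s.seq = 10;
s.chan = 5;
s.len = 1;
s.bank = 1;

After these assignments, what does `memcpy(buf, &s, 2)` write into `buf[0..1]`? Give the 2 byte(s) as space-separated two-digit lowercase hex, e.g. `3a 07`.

0a e8

[0+:11] seq=10 & 0x7ff = 0xa; word=0x000a
[11+:3] chan=5 & 0x7 = 0x5; word=0x280a
[14+:1] len=1 & 0x1 = 0x1; word=0x680a
[15+:1] bank=1 & 0x1 = 0x1; word=0xe80a
word = 0xe80a → little-endian bytes:
  [0]=0x0a  [1]=0xe8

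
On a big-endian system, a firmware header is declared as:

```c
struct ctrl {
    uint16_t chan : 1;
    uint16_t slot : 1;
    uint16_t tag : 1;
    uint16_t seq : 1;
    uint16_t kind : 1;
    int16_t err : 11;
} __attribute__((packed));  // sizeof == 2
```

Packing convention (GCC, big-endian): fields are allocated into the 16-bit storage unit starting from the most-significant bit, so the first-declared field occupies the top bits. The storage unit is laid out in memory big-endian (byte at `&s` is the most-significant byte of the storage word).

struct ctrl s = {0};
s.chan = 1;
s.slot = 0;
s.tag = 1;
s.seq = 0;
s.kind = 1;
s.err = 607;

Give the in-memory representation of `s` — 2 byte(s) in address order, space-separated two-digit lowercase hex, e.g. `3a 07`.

aa 5f

chan:1 = 1 → 0x1 << 15 → word 0x8000
slot:1 = 0 → 0x0 << 14 → word 0x8000
tag:1 = 1 → 0x1 << 13 → word 0xa000
seq:1 = 0 → 0x0 << 12 → word 0xa000
kind:1 = 1 → 0x1 << 11 → word 0xa800
err:11 = 607 → 0x25f << 0 → word 0xaa5f
word = 0xaa5f → big-endian bytes:
  [0]=0xaa  [1]=0x5f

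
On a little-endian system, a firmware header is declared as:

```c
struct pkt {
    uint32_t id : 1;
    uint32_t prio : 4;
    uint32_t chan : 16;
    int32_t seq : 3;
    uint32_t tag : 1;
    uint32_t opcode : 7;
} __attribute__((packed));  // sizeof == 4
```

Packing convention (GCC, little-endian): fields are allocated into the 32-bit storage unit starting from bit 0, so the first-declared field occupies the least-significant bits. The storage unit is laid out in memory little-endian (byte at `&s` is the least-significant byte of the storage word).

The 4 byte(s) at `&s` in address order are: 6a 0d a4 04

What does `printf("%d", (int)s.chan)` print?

[0]=0x6a [1]=0x0d [2]=0xa4 [3]=0x04 (little-endian) → word 0x04a40d6a
id:1 @ bit 0 → (0x04a40d6a>>0)&0x1 = 0x0
prio:4 @ bit 1 → (0x04a40d6a>>1)&0xf = 0x5
chan:16 @ bit 5 → (0x04a40d6a>>5)&0xffff = 0x206b  ←
seq:3 @ bit 21 → (0x04a40d6a>>21)&0x7 = 0x5
tag:1 @ bit 24 → (0x04a40d6a>>24)&0x1 = 0x0
opcode:7 @ bit 25 → (0x04a40d6a>>25)&0x7f = 0x2

8299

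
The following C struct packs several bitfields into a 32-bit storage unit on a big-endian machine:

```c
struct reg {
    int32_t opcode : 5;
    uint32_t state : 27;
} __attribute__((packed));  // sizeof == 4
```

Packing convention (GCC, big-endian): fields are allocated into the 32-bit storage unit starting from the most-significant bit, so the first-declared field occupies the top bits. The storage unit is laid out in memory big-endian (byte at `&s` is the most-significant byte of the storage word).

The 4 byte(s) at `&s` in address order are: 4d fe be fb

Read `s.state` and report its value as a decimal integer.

100581115

[0]=0x4d [1]=0xfe [2]=0xbe [3]=0xfb (big-endian) → word 0x4dfebefb
opcode:5 @ bit 27 → (0x4dfebefb>>27)&0x1f = 0x9
state:27 @ bit 0 → (0x4dfebefb>>0)&0x7ffffff = 0x5febefb  ←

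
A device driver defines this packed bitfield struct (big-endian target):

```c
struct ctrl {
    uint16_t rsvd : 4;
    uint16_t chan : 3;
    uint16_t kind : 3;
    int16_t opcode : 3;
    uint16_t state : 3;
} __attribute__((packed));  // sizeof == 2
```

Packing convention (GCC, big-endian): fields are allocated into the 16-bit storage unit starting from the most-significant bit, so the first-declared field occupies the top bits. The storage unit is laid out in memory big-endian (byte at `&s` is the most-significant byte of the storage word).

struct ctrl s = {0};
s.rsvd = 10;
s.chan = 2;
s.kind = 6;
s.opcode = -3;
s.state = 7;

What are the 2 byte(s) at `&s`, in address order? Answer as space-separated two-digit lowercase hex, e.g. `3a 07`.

a5 af

rsvd (4b) val=10 bits=0xa at bit 12: 0xa000
chan (3b) val=2 bits=0x2 at bit 9: 0xa400
kind (3b) val=6 bits=0x6 at bit 6: 0xa580
opcode (3b) val=-3 bits=0x5 at bit 3: 0xa5a8
state (3b) val=7 bits=0x7 at bit 0: 0xa5af
word = 0xa5af → big-endian bytes:
  [0]=0xa5  [1]=0xaf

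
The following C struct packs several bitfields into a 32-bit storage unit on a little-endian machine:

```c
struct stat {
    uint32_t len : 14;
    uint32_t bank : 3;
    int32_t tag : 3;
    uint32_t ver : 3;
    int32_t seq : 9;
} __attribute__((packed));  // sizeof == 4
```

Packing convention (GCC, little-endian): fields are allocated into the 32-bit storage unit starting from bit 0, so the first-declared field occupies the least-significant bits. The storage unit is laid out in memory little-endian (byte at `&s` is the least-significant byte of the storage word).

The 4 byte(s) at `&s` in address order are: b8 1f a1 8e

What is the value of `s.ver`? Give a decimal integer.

2

[0]=0xb8 [1]=0x1f [2]=0xa1 [3]=0x8e (little-endian) → word 0x8ea11fb8
len:14 @ bit 0 → (0x8ea11fb8>>0)&0x3fff = 0x1fb8
bank:3 @ bit 14 → (0x8ea11fb8>>14)&0x7 = 0x4
tag:3 @ bit 17 → (0x8ea11fb8>>17)&0x7 = 0x0
ver:3 @ bit 20 → (0x8ea11fb8>>20)&0x7 = 0x2  ←
seq:9 @ bit 23 → (0x8ea11fb8>>23)&0x1ff = 0x11d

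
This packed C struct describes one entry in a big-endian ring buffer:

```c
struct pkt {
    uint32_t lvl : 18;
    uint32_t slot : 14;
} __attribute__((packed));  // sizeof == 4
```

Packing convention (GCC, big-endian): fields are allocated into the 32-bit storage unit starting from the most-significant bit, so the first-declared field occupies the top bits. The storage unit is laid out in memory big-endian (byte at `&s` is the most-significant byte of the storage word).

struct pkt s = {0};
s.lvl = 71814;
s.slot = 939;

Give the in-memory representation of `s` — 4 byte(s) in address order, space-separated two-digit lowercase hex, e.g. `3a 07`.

46 21 83 ab

lvl (18b) val=71814 bits=0x11886 at bit 14: 0x46218000
slot (14b) val=939 bits=0x3ab at bit 0: 0x462183ab
word = 0x462183ab → big-endian bytes:
  [0]=0x46  [1]=0x21  [2]=0x83  [3]=0xab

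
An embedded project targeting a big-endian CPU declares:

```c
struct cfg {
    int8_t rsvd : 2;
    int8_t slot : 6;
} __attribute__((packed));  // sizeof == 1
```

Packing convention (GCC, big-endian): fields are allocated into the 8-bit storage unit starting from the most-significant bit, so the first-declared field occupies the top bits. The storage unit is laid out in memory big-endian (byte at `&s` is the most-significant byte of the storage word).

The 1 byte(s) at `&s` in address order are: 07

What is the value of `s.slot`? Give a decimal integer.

[0]=0x07 (big-endian) → word 0x07
rsvd:2 @ bit 6 → (0x07>>6)&0x3 = 0x0
slot:6 @ bit 0 → (0x07>>0)&0x3f = 0x7  ←
slot signed 6b, MSB=0: value = 7

7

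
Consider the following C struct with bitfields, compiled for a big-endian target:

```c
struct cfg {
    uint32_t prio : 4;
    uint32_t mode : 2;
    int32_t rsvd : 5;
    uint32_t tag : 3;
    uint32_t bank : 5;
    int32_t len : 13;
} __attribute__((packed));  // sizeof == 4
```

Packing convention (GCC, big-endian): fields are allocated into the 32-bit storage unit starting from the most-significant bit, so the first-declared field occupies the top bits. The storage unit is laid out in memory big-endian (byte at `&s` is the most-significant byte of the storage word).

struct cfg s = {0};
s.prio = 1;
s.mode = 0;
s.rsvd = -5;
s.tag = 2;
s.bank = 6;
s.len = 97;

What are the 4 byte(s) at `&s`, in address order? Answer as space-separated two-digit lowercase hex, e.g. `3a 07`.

13 68 c0 61

prio:4 = 1 → 0x1 << 28 → word 0x10000000
mode:2 = 0 → 0x0 << 26 → word 0x10000000
rsvd:5 = -5 → 0x1b << 21 → word 0x13600000
tag:3 = 2 → 0x2 << 18 → word 0x13680000
bank:5 = 6 → 0x6 << 13 → word 0x1368c000
len:13 = 97 → 0x61 << 0 → word 0x1368c061
word = 0x1368c061 → big-endian bytes:
  [0]=0x13  [1]=0x68  [2]=0xc0  [3]=0x61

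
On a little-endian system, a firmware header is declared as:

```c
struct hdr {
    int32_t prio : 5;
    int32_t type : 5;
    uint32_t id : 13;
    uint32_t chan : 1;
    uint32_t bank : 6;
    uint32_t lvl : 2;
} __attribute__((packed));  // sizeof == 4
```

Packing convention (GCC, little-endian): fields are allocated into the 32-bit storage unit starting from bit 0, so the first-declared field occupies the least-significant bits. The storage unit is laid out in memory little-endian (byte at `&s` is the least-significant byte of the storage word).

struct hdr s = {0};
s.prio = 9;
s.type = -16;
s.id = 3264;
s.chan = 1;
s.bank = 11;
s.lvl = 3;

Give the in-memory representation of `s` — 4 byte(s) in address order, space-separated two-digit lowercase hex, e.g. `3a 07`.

09 02 b3 cb

prio (5b) val=9 bits=0x9 at bit 0: 0x00000009
type (5b) val=-16 bits=0x10 at bit 5: 0x00000209
id (13b) val=3264 bits=0xcc0 at bit 10: 0x00330209
chan (1b) val=1 bits=0x1 at bit 23: 0x00b30209
bank (6b) val=11 bits=0xb at bit 24: 0x0bb30209
lvl (2b) val=3 bits=0x3 at bit 30: 0xcbb30209
word = 0xcbb30209 → little-endian bytes:
  [0]=0x09  [1]=0x02  [2]=0xb3  [3]=0xcb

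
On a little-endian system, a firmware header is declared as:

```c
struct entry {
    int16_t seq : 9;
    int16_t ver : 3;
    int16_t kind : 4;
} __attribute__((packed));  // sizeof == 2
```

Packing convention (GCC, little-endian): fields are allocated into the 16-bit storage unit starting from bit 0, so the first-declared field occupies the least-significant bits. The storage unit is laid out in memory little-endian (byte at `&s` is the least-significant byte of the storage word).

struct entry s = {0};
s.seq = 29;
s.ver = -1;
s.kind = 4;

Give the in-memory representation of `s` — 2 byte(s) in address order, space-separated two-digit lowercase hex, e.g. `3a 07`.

seq:9 = 29 → 0x1d << 0 → word 0x001d
ver:3 = -1 → 0x7 << 9 → word 0x0e1d
kind:4 = 4 → 0x4 << 12 → word 0x4e1d
word = 0x4e1d → little-endian bytes:
  [0]=0x1d  [1]=0x4e

1d 4e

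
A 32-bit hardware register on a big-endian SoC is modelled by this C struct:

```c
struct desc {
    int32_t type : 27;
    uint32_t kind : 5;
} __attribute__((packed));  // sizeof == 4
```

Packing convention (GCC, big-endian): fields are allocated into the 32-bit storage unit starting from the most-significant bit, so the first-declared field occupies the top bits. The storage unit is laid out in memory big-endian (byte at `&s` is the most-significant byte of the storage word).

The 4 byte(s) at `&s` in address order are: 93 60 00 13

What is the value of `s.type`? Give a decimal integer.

-56950784

[0]=0x93 [1]=0x60 [2]=0x00 [3]=0x13 (big-endian) → word 0x93600013
type:27 @ bit 5 → (0x93600013>>5)&0x7ffffff = 0x49b0000  ←
kind:5 @ bit 0 → (0x93600013>>0)&0x1f = 0x13
type signed 27b, MSB=1: 77266944 - 134217728 = -56950784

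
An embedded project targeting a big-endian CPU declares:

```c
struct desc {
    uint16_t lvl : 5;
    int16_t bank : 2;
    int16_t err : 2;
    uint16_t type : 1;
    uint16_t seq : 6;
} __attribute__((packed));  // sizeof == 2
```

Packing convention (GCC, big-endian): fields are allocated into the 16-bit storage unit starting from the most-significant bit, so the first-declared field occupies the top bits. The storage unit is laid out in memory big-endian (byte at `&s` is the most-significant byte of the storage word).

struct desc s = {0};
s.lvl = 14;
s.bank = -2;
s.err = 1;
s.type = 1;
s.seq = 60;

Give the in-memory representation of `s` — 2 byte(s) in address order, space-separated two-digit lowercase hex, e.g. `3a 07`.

lvl:5 = 14 → 0xe << 11 → word 0x7000
bank:2 = -2 → 0x2 << 9 → word 0x7400
err:2 = 1 → 0x1 << 7 → word 0x7480
type:1 = 1 → 0x1 << 6 → word 0x74c0
seq:6 = 60 → 0x3c << 0 → word 0x74fc
word = 0x74fc → big-endian bytes:
  [0]=0x74  [1]=0xfc

74 fc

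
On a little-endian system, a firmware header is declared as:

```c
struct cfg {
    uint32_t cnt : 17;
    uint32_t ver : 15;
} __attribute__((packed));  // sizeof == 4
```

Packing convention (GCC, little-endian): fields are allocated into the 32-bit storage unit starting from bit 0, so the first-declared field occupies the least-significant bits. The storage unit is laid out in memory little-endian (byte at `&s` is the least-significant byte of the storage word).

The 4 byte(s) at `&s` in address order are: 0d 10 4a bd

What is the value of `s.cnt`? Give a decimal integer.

4109

[0]=0x0d [1]=0x10 [2]=0x4a [3]=0xbd (little-endian) → word 0xbd4a100d
cnt [0+:17] = (word>>0) & 0x1ffff = 4109  ←
ver [17+:15] = (word>>17) & 0x7fff = 24229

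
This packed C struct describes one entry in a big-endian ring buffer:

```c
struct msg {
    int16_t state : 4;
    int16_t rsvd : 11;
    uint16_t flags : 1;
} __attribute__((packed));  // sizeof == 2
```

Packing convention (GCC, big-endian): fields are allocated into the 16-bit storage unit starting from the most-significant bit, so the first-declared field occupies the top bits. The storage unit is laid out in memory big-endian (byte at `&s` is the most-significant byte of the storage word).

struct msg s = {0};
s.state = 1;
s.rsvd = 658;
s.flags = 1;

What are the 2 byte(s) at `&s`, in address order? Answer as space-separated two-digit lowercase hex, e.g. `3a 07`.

state (4b) val=1 bits=0x1 at bit 12: 0x1000
rsvd (11b) val=658 bits=0x292 at bit 1: 0x1524
flags (1b) val=1 bits=0x1 at bit 0: 0x1525
word = 0x1525 → big-endian bytes:
  [0]=0x15  [1]=0x25

15 25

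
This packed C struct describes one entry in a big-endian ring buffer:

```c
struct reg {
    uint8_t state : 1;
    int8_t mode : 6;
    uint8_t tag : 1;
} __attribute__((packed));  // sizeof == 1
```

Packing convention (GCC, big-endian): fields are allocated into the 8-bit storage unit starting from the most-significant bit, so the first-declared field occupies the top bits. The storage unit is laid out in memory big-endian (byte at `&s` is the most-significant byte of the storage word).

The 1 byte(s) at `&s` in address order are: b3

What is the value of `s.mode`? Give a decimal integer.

[0]=0xb3 (big-endian) → word 0xb3
state:1 @ bit 7 → (0xb3>>7)&0x1 = 0x1
mode:6 @ bit 1 → (0xb3>>1)&0x3f = 0x19  ←
tag:1 @ bit 0 → (0xb3>>0)&0x1 = 0x1
mode signed 6b, MSB=0: value = 25

25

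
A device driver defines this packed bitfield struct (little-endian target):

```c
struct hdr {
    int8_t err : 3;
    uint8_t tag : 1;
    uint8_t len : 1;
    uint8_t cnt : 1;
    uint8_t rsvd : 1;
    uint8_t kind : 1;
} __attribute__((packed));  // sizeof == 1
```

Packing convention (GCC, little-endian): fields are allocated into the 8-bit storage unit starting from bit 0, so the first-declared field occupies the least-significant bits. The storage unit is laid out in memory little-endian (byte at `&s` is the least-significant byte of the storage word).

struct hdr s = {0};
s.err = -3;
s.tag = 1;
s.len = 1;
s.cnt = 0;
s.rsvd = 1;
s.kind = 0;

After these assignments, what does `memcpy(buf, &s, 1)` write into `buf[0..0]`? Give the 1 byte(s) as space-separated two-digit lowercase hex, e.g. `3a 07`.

[0+:3] err=-3 & 0x7 = 0x5; word=0x05
[3+:1] tag=1 & 0x1 = 0x1; word=0x0d
[4+:1] len=1 & 0x1 = 0x1; word=0x1d
[5+:1] cnt=0 & 0x1 = 0x0; word=0x1d
[6+:1] rsvd=1 & 0x1 = 0x1; word=0x5d
[7+:1] kind=0 & 0x1 = 0x0; word=0x5d
word = 0x5d → little-endian bytes:
  [0]=0x5d

5d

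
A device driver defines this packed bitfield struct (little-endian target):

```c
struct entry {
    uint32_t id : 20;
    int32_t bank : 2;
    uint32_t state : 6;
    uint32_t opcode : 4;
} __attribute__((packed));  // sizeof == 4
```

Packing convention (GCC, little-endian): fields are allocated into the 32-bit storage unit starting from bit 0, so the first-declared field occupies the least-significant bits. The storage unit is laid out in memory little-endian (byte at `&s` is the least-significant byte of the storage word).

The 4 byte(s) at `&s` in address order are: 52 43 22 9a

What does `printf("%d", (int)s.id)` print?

148306

[0]=0x52 [1]=0x43 [2]=0x22 [3]=0x9a (little-endian) → word 0x9a224352
id [0+:20] = (word>>0) & 0xfffff = 148306  ←
bank [20+:2] = (word>>20) & 0x3 = 2
state [22+:6] = (word>>22) & 0x3f = 40
opcode [28+:4] = (word>>28) & 0xf = 9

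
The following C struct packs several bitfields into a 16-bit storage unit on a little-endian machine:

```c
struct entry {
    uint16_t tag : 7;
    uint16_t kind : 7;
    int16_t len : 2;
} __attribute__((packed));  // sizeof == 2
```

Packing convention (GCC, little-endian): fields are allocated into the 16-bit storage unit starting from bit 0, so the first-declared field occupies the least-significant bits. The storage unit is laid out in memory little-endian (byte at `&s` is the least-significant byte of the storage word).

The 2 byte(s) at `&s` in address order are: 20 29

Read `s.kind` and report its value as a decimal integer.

[0]=0x20 [1]=0x29 (little-endian) → word 0x2920
tag:7 @ bit 0 → (0x2920>>0)&0x7f = 0x20
kind:7 @ bit 7 → (0x2920>>7)&0x7f = 0x52  ←
len:2 @ bit 14 → (0x2920>>14)&0x3 = 0x0

82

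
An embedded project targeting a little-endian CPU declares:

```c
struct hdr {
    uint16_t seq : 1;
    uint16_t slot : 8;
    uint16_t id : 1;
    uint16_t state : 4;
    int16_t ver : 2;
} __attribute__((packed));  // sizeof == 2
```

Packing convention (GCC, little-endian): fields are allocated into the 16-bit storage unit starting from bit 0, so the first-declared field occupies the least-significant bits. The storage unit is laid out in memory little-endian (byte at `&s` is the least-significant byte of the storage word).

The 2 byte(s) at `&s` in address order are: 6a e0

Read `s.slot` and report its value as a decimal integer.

[0]=0x6a [1]=0xe0 (little-endian) → word 0xe06a
seq:1 @ bit 0 → (0xe06a>>0)&0x1 = 0x0
slot:8 @ bit 1 → (0xe06a>>1)&0xff = 0x35  ←
id:1 @ bit 9 → (0xe06a>>9)&0x1 = 0x0
state:4 @ bit 10 → (0xe06a>>10)&0xf = 0x8
ver:2 @ bit 14 → (0xe06a>>14)&0x3 = 0x3

53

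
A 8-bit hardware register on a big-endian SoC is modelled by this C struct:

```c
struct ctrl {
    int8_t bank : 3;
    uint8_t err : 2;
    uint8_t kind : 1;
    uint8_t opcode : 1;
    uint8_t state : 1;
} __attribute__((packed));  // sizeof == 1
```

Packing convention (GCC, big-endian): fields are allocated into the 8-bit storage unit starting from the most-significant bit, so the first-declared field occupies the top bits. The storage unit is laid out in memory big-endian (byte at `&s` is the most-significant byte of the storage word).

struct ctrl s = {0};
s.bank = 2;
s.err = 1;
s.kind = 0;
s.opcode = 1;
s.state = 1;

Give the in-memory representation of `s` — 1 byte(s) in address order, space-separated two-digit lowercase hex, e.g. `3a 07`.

[5+:3] bank=2 & 0x7 = 0x2; word=0x40
[3+:2] err=1 & 0x3 = 0x1; word=0x48
[2+:1] kind=0 & 0x1 = 0x0; word=0x48
[1+:1] opcode=1 & 0x1 = 0x1; word=0x4a
[0+:1] state=1 & 0x1 = 0x1; word=0x4b
word = 0x4b → big-endian bytes:
  [0]=0x4b

4b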